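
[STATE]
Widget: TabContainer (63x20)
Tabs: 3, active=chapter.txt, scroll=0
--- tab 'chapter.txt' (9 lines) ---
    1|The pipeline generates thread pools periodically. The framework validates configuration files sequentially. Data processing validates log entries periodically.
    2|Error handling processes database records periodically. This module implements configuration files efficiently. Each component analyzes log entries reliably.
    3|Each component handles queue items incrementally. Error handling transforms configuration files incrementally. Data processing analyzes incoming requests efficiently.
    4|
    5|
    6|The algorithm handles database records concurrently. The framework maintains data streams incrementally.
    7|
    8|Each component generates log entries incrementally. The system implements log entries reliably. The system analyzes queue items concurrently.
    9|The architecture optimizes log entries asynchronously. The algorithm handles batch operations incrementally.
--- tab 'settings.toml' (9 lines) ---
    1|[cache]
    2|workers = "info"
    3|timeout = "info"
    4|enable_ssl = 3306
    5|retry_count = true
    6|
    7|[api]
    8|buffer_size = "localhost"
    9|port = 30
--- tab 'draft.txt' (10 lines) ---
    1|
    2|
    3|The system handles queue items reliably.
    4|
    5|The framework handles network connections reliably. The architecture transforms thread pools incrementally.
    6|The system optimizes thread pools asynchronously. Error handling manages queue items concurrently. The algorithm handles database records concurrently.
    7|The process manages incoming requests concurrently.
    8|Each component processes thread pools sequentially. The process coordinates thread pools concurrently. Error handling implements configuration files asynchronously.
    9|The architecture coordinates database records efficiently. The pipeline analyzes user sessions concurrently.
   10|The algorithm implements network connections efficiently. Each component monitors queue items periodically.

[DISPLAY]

[chapter.txt]│ settings.toml │ draft.txt                       
───────────────────────────────────────────────────────────────
The pipeline generates thread pools periodically. The framework
Error handling processes database records periodically. This mo
Each component handles queue items incrementally. Error handlin
                                                               
                                                               
The algorithm handles database records concurrently. The framew
                                                               
Each component generates log entries incrementally. The system 
The architecture optimizes log entries asynchronously. The algo
                                                               
                                                               
                                                               
                                                               
                                                               
                                                               
                                                               
                                                               
                                                               


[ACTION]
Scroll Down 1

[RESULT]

[chapter.txt]│ settings.toml │ draft.txt                       
───────────────────────────────────────────────────────────────
Error handling processes database records periodically. This mo
Each component handles queue items incrementally. Error handlin
                                                               
                                                               
The algorithm handles database records concurrently. The framew
                                                               
Each component generates log entries incrementally. The system 
The architecture optimizes log entries asynchronously. The algo
                                                               
                                                               
                                                               
                                                               
                                                               
                                                               
                                                               
                                                               
                                                               
                                                               


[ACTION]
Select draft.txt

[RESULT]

 chapter.txt │ settings.toml │[draft.txt]                      
───────────────────────────────────────────────────────────────
                                                               
                                                               
The system handles queue items reliably.                       
                                                               
The framework handles network connections reliably. The archite
The system optimizes thread pools asynchronously. Error handlin
The process manages incoming requests concurrently.            
Each component processes thread pools sequentially. The process
The architecture coordinates database records efficiently. The 
The algorithm implements network connections efficiently. Each 
                                                               
                                                               
                                                               
                                                               
                                                               
                                                               
                                                               
                                                               


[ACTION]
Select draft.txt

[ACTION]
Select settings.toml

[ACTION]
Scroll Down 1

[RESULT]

 chapter.txt │[settings.toml]│ draft.txt                       
───────────────────────────────────────────────────────────────
workers = "info"                                               
timeout = "info"                                               
enable_ssl = 3306                                              
retry_count = true                                             
                                                               
[api]                                                          
buffer_size = "localhost"                                      
port = 30                                                      
                                                               
                                                               
                                                               
                                                               
                                                               
                                                               
                                                               
                                                               
                                                               
                                                               


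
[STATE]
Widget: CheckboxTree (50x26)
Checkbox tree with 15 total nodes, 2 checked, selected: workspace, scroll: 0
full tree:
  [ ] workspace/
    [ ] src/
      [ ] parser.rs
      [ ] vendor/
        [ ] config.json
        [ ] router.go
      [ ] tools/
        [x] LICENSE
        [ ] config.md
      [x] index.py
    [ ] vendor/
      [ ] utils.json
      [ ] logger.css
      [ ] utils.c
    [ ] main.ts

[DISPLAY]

>[-] workspace/                                   
   [-] src/                                       
     [ ] parser.rs                                
     [ ] vendor/                                  
       [ ] config.json                            
       [ ] router.go                              
     [-] tools/                                   
       [x] LICENSE                                
       [ ] config.md                              
     [x] index.py                                 
   [ ] vendor/                                    
     [ ] utils.json                               
     [ ] logger.css                               
     [ ] utils.c                                  
   [ ] main.ts                                    
                                                  
                                                  
                                                  
                                                  
                                                  
                                                  
                                                  
                                                  
                                                  
                                                  
                                                  


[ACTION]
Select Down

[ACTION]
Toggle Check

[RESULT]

 [-] workspace/                                   
>  [x] src/                                       
     [x] parser.rs                                
     [x] vendor/                                  
       [x] config.json                            
       [x] router.go                              
     [x] tools/                                   
       [x] LICENSE                                
       [x] config.md                              
     [x] index.py                                 
   [ ] vendor/                                    
     [ ] utils.json                               
     [ ] logger.css                               
     [ ] utils.c                                  
   [ ] main.ts                                    
                                                  
                                                  
                                                  
                                                  
                                                  
                                                  
                                                  
                                                  
                                                  
                                                  
                                                  


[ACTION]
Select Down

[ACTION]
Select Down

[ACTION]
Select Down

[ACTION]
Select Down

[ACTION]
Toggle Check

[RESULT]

 [-] workspace/                                   
   [-] src/                                       
     [x] parser.rs                                
     [-] vendor/                                  
       [x] config.json                            
>      [ ] router.go                              
     [x] tools/                                   
       [x] LICENSE                                
       [x] config.md                              
     [x] index.py                                 
   [ ] vendor/                                    
     [ ] utils.json                               
     [ ] logger.css                               
     [ ] utils.c                                  
   [ ] main.ts                                    
                                                  
                                                  
                                                  
                                                  
                                                  
                                                  
                                                  
                                                  
                                                  
                                                  
                                                  


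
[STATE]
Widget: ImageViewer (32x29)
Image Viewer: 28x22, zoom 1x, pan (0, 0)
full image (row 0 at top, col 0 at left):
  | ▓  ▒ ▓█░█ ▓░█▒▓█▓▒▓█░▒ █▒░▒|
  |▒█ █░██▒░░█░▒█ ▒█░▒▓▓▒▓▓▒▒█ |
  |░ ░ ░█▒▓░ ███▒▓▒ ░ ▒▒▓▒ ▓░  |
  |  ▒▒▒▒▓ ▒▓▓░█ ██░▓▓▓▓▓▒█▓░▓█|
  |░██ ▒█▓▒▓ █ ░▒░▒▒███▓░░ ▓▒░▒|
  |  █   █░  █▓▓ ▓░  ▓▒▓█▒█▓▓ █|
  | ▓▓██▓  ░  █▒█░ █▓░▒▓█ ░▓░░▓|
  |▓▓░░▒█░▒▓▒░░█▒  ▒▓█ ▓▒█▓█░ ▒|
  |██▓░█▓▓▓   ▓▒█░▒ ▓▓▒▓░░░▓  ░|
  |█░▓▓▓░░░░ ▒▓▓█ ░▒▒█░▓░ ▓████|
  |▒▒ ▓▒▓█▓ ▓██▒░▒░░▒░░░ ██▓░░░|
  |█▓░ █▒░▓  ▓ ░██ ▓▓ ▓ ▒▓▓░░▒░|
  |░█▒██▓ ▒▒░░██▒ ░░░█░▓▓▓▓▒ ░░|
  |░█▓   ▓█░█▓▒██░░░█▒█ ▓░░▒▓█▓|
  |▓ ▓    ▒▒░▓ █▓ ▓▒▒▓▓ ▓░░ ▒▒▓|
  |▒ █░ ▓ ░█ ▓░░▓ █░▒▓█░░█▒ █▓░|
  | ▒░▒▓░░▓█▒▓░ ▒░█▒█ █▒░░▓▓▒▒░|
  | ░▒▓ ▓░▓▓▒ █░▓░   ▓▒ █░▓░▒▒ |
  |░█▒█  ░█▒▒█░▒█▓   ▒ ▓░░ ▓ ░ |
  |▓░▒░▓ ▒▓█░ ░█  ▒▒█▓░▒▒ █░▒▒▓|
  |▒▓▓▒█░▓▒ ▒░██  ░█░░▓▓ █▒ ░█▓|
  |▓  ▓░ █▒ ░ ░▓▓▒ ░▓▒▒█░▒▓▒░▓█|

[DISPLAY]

 ▓  ▒ ▓█░█ ▓░█▒▓█▓▒▓█░▒ █▒░▒    
▒█ █░██▒░░█░▒█ ▒█░▒▓▓▒▓▓▒▒█     
░ ░ ░█▒▓░ ███▒▓▒ ░ ▒▒▓▒ ▓░      
  ▒▒▒▒▓ ▒▓▓░█ ██░▓▓▓▓▓▒█▓░▓█    
░██ ▒█▓▒▓ █ ░▒░▒▒███▓░░ ▓▒░▒    
  █   █░  █▓▓ ▓░  ▓▒▓█▒█▓▓ █    
 ▓▓██▓  ░  █▒█░ █▓░▒▓█ ░▓░░▓    
▓▓░░▒█░▒▓▒░░█▒  ▒▓█ ▓▒█▓█░ ▒    
██▓░█▓▓▓   ▓▒█░▒ ▓▓▒▓░░░▓  ░    
█░▓▓▓░░░░ ▒▓▓█ ░▒▒█░▓░ ▓████    
▒▒ ▓▒▓█▓ ▓██▒░▒░░▒░░░ ██▓░░░    
█▓░ █▒░▓  ▓ ░██ ▓▓ ▓ ▒▓▓░░▒░    
░█▒██▓ ▒▒░░██▒ ░░░█░▓▓▓▓▒ ░░    
░█▓   ▓█░█▓▒██░░░█▒█ ▓░░▒▓█▓    
▓ ▓    ▒▒░▓ █▓ ▓▒▒▓▓ ▓░░ ▒▒▓    
▒ █░ ▓ ░█ ▓░░▓ █░▒▓█░░█▒ █▓░    
 ▒░▒▓░░▓█▒▓░ ▒░█▒█ █▒░░▓▓▒▒░    
 ░▒▓ ▓░▓▓▒ █░▓░   ▓▒ █░▓░▒▒     
░█▒█  ░█▒▒█░▒█▓   ▒ ▓░░ ▓ ░     
▓░▒░▓ ▒▓█░ ░█  ▒▒█▓░▒▒ █░▒▒▓    
▒▓▓▒█░▓▒ ▒░██  ░█░░▓▓ █▒ ░█▓    
▓  ▓░ █▒ ░ ░▓▓▒ ░▓▒▒█░▒▓▒░▓█    
                                
                                
                                
                                
                                
                                
                                


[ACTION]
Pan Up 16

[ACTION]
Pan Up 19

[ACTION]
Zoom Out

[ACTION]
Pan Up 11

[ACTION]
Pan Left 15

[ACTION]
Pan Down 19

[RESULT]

▓░▒░▓ ▒▓█░ ░█  ▒▒█▓░▒▒ █░▒▒▓    
▒▓▓▒█░▓▒ ▒░██  ░█░░▓▓ █▒ ░█▓    
▓  ▓░ █▒ ░ ░▓▓▒ ░▓▒▒█░▒▓▒░▓█    
                                
                                
                                
                                
                                
                                
                                
                                
                                
                                
                                
                                
                                
                                
                                
                                
                                
                                
                                
                                
                                
                                
                                
                                
                                
                                


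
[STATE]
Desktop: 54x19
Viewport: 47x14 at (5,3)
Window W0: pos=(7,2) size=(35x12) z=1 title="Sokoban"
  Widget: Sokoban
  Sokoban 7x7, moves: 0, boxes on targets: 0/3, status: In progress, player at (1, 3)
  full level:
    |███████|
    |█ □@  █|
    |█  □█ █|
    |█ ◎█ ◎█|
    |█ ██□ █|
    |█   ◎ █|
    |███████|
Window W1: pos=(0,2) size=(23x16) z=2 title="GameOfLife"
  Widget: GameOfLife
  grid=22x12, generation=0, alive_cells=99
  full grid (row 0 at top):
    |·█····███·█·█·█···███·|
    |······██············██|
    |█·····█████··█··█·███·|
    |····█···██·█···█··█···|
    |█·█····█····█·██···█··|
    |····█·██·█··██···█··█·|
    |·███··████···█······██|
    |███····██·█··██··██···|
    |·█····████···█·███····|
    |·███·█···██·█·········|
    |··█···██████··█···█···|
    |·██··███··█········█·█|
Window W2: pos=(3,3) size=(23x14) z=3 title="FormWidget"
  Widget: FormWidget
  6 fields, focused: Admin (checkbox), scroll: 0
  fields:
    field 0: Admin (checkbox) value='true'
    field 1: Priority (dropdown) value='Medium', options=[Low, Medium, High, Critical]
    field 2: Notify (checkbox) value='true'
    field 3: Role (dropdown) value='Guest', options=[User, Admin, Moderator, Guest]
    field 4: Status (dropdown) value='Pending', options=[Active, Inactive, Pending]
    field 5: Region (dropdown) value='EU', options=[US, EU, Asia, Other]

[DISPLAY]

━━━━━━━━━━━━━━━━━━━━┓               ┃          
FormWidget          ┃───────────────┨          
────────────────────┨               ┃          
 Admin:      [x]    ┃               ┃          
 Priority:   [Medi▼]┃               ┃          
 Notify:     [x]    ┃               ┃          
 Role:       [Gues▼]┃               ┃          
 Status:     [Pend▼]┃               ┃          
 Region:     [EU  ▼]┃               ┃          
                    ┃               ┃          
                    ┃━━━━━━━━━━━━━━━┛          
                    ┃                          
                    ┃                          
━━━━━━━━━━━━━━━━━━━━┛                          


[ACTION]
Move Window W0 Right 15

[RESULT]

━━━━━━━━━━━━━━━━━━━━┓an                        
FormWidget          ┃──────────────────────────
────────────────────┨█                         
 Admin:      [x]    ┃█                         
 Priority:   [Medi▼]┃█                         
 Notify:     [x]    ┃█                         
 Role:       [Gues▼]┃█                         
 Status:     [Pend▼]┃█                         
 Region:     [EU  ▼]┃█                         
                    ┃ 0  0/3                   
                    ┃━━━━━━━━━━━━━━━━━━━━━━━━━━
                    ┃                          
                    ┃                          
━━━━━━━━━━━━━━━━━━━━┛                          


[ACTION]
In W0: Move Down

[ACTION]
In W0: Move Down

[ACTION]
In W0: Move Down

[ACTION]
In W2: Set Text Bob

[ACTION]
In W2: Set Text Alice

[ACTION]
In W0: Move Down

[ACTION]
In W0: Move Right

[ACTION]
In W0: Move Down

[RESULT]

━━━━━━━━━━━━━━━━━━━━┓an                        
FormWidget          ┃──────────────────────────
────────────────────┨█                         
 Admin:      [x]    ┃█                         
 Priority:   [Medi▼]┃█                         
 Notify:     [x]    ┃█                         
 Role:       [Gues▼]┃█                         
 Status:     [Pend▼]┃█                         
 Region:     [EU  ▼]┃█                         
                    ┃ 1  0/3                   
                    ┃━━━━━━━━━━━━━━━━━━━━━━━━━━
                    ┃                          
                    ┃                          
━━━━━━━━━━━━━━━━━━━━┛                          


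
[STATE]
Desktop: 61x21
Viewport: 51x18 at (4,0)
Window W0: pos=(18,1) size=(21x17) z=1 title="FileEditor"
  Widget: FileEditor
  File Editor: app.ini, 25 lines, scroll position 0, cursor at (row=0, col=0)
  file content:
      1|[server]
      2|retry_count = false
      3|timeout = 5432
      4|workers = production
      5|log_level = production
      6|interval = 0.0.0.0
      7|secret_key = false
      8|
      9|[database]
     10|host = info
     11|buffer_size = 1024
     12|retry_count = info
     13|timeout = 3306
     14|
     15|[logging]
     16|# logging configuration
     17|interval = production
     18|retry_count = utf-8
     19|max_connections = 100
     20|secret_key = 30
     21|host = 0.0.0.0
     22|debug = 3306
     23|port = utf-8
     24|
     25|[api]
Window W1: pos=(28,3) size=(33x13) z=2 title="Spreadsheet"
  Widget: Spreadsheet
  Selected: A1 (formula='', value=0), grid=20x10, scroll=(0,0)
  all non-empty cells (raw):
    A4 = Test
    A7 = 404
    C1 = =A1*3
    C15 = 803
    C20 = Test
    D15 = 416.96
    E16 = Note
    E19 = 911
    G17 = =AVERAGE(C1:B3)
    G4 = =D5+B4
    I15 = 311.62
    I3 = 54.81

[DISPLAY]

                                                   
              ┏━━━━━━━━━━━━━━━━━━━┓                
              ┃ FileEditor        ┃                
              ┠─────────┏━━━━━━━━━━━━━━━━━━━━━━━━━━
              ┃█server] ┃ Spreadsheet              
              ┃retry_cou┠──────────────────────────
              ┃timeout =┃A1:                       
              ┃workers =┃       A       B       C  
              ┃log_level┃--------------------------
              ┃interval ┃  1      [0]       0      
              ┃secret_ke┃  2        0       0      
              ┃         ┃  3        0       0      
              ┃[database┃  4 Test           0      
              ┃host = in┃  5        0       0      
              ┃buffer_si┃  6        0       0      
              ┃retry_cou┗━━━━━━━━━━━━━━━━━━━━━━━━━━
              ┃timeout = 3306    ▼┃                
              ┗━━━━━━━━━━━━━━━━━━━┛                


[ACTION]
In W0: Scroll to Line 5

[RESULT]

                                                   
              ┏━━━━━━━━━━━━━━━━━━━┓                
              ┃ FileEditor        ┃                
              ┠─────────┏━━━━━━━━━━━━━━━━━━━━━━━━━━
              ┃log_level┃ Spreadsheet              
              ┃interval ┠──────────────────────────
              ┃secret_ke┃A1:                       
              ┃         ┃       A       B       C  
              ┃[database┃--------------------------
              ┃host = in┃  1      [0]       0      
              ┃buffer_si┃  2        0       0      
              ┃retry_cou┃  3        0       0      
              ┃timeout =┃  4 Test           0      
              ┃         ┃  5        0       0      
              ┃[logging]┃  6        0       0      
              ┃# logging┗━━━━━━━━━━━━━━━━━━━━━━━━━━
              ┃interval = product▼┃                
              ┗━━━━━━━━━━━━━━━━━━━┛                


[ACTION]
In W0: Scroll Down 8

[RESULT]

                                                   
              ┏━━━━━━━━━━━━━━━━━━━┓                
              ┃ FileEditor        ┃                
              ┠─────────┏━━━━━━━━━━━━━━━━━━━━━━━━━━
              ┃timeout =┃ Spreadsheet              
              ┃         ┠──────────────────────────
              ┃[logging]┃A1:                       
              ┃# logging┃       A       B       C  
              ┃interval ┃--------------------------
              ┃retry_cou┃  1      [0]       0      
              ┃max_conne┃  2        0       0      
              ┃secret_ke┃  3        0       0      
              ┃host = 0.┃  4 Test           0      
              ┃debug = 3┃  5        0       0      
              ┃port = ut┃  6        0       0      
              ┃         ┗━━━━━━━━━━━━━━━━━━━━━━━━━━
              ┃[api]             ▼┃                
              ┗━━━━━━━━━━━━━━━━━━━┛                


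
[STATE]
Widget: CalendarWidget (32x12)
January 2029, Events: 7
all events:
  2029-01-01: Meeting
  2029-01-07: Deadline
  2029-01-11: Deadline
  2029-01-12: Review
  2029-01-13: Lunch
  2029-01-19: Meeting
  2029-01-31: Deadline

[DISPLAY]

          January 2029          
Mo Tu We Th Fr Sa Su            
 1*  2  3  4  5  6  7*          
 8  9 10 11* 12* 13* 14         
15 16 17 18 19* 20 21           
22 23 24 25 26 27 28            
29 30 31*                       
                                
                                
                                
                                
                                


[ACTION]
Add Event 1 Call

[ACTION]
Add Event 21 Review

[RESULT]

          January 2029          
Mo Tu We Th Fr Sa Su            
 1*  2  3  4  5  6  7*          
 8  9 10 11* 12* 13* 14         
15 16 17 18 19* 20 21*          
22 23 24 25 26 27 28            
29 30 31*                       
                                
                                
                                
                                
                                


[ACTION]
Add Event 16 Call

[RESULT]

          January 2029          
Mo Tu We Th Fr Sa Su            
 1*  2  3  4  5  6  7*          
 8  9 10 11* 12* 13* 14         
15 16* 17 18 19* 20 21*         
22 23 24 25 26 27 28            
29 30 31*                       
                                
                                
                                
                                
                                


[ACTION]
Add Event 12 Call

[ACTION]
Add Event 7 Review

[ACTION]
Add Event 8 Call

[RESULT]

          January 2029          
Mo Tu We Th Fr Sa Su            
 1*  2  3  4  5  6  7*          
 8*  9 10 11* 12* 13* 14        
15 16* 17 18 19* 20 21*         
22 23 24 25 26 27 28            
29 30 31*                       
                                
                                
                                
                                
                                


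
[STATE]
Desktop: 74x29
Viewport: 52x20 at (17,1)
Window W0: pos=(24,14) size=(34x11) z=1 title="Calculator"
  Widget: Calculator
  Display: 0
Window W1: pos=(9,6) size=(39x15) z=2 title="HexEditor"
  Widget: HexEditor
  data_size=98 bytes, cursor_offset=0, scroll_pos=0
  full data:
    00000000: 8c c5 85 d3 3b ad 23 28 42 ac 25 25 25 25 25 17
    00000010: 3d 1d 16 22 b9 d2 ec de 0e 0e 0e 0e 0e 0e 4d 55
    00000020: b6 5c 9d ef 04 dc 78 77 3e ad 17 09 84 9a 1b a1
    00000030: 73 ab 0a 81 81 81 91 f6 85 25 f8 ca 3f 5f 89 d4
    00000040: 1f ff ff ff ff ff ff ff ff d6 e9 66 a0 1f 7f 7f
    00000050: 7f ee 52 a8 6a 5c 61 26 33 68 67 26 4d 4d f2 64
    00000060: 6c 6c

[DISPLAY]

                                                    
                                                    
                                                    
                                                    
                                                    
━━━━━━━━━━━━━━━━━━━━━━━━━━━━━━┓                     
tor                           ┃                     
──────────────────────────────┨                     
0  8C c5 85 d3 3b ad 23 28  42┃                     
0  3d 1d 16 22 b9 d2 ec de  0e┃                     
0  b6 5c 9d ef 04 dc 78 77  3e┃                     
0  73 ab 0a 81 81 81 91 f6  85┃                     
0  1f ff ff ff ff ff ff ff  ff┃                     
0  7f ee 52 a8 6a 5c 61 26  33┃━━━━━━━━━┓           
0  6c 6c                      ┃         ┃           
                              ┃─────────┨           
                              ┃        0┃           
                              ┃         ┃           
                              ┃         ┃           
━━━━━━━━━━━━━━━━━━━━━━━━━━━━━━┛         ┃           


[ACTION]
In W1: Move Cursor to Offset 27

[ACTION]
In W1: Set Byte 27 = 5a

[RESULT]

                                                    
                                                    
                                                    
                                                    
                                                    
━━━━━━━━━━━━━━━━━━━━━━━━━━━━━━┓                     
tor                           ┃                     
──────────────────────────────┨                     
0  8c c5 85 d3 3b ad 23 28  42┃                     
0  3d 1d 16 22 b9 d2 ec de  0e┃                     
0  b6 5c 9d ef 04 dc 78 77  3e┃                     
0  73 ab 0a 81 81 81 91 f6  85┃                     
0  1f ff ff ff ff ff ff ff  ff┃                     
0  7f ee 52 a8 6a 5c 61 26  33┃━━━━━━━━━┓           
0  6c 6c                      ┃         ┃           
                              ┃─────────┨           
                              ┃        0┃           
                              ┃         ┃           
                              ┃         ┃           
━━━━━━━━━━━━━━━━━━━━━━━━━━━━━━┛         ┃           


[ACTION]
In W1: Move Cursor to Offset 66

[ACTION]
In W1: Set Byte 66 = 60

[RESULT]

                                                    
                                                    
                                                    
                                                    
                                                    
━━━━━━━━━━━━━━━━━━━━━━━━━━━━━━┓                     
tor                           ┃                     
──────────────────────────────┨                     
0  8c c5 85 d3 3b ad 23 28  42┃                     
0  3d 1d 16 22 b9 d2 ec de  0e┃                     
0  b6 5c 9d ef 04 dc 78 77  3e┃                     
0  73 ab 0a 81 81 81 91 f6  85┃                     
0  1f ff 60 ff ff ff ff ff  ff┃                     
0  7f ee 52 a8 6a 5c 61 26  33┃━━━━━━━━━┓           
0  6c 6c                      ┃         ┃           
                              ┃─────────┨           
                              ┃        0┃           
                              ┃         ┃           
                              ┃         ┃           
━━━━━━━━━━━━━━━━━━━━━━━━━━━━━━┛         ┃           


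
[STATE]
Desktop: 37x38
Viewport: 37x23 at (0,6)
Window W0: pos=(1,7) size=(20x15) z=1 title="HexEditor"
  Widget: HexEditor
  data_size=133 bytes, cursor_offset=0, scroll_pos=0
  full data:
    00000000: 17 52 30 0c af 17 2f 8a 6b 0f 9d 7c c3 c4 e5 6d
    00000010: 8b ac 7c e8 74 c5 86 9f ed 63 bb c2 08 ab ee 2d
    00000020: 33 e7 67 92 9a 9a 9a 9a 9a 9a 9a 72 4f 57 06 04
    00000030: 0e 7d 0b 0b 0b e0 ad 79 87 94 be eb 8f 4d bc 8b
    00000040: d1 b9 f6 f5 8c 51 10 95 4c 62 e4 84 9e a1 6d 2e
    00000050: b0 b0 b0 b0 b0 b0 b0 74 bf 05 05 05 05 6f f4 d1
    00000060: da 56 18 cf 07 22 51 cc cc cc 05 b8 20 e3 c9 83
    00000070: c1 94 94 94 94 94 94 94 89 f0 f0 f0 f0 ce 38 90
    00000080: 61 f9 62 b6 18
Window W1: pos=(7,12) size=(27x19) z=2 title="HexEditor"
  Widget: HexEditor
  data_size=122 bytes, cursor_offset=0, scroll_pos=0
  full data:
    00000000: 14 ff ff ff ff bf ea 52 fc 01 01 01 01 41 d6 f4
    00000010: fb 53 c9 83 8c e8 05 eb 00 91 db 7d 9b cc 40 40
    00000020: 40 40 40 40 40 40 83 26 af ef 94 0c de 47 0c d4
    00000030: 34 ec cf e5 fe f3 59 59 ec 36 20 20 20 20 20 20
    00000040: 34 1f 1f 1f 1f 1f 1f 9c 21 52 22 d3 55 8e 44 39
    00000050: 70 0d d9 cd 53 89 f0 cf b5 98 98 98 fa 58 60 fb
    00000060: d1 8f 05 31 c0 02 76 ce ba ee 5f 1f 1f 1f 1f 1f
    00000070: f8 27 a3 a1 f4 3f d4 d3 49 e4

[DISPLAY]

                                     
 ┏━━━━━━━━━━━━━━━━━━┓                
 ┃ HexEditor        ┃                
 ┠──────────────────┨                
 ┃00000000  17 52 30┃                
 ┃00000010  8b ac 7c┃                
 ┃00000┏━━━━━━━━━━━━━━━━━━━━━━━━━┓   
 ┃00000┃ HexEditor               ┃   
 ┃00000┠─────────────────────────┨   
 ┃00000┃00000000  14 ff ff ff ff ┃   
 ┃00000┃00000010  fb 53 c9 83 8c ┃   
 ┃00000┃00000020  40 40 40 40 40 ┃   
 ┃00000┃00000030  34 ec cf e5 fe ┃   
 ┃     ┃00000040  34 1f 1f 1f 1f ┃   
 ┃     ┃00000050  70 0d d9 cd 53 ┃   
 ┗━━━━━┃00000060  d1 8f 05 31 c0 ┃   
       ┃00000070  f8 27 a3 a1 f4 ┃   
       ┃                         ┃   
       ┃                         ┃   
       ┃                         ┃   
       ┃                         ┃   
       ┃                         ┃   
       ┃                         ┃   


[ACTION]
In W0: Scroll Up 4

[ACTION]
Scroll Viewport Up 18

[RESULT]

                                     
                                     
                                     
                                     
                                     
                                     
                                     
 ┏━━━━━━━━━━━━━━━━━━┓                
 ┃ HexEditor        ┃                
 ┠──────────────────┨                
 ┃00000000  17 52 30┃                
 ┃00000010  8b ac 7c┃                
 ┃00000┏━━━━━━━━━━━━━━━━━━━━━━━━━┓   
 ┃00000┃ HexEditor               ┃   
 ┃00000┠─────────────────────────┨   
 ┃00000┃00000000  14 ff ff ff ff ┃   
 ┃00000┃00000010  fb 53 c9 83 8c ┃   
 ┃00000┃00000020  40 40 40 40 40 ┃   
 ┃00000┃00000030  34 ec cf e5 fe ┃   
 ┃     ┃00000040  34 1f 1f 1f 1f ┃   
 ┃     ┃00000050  70 0d d9 cd 53 ┃   
 ┗━━━━━┃00000060  d1 8f 05 31 c0 ┃   
       ┃00000070  f8 27 a3 a1 f4 ┃   


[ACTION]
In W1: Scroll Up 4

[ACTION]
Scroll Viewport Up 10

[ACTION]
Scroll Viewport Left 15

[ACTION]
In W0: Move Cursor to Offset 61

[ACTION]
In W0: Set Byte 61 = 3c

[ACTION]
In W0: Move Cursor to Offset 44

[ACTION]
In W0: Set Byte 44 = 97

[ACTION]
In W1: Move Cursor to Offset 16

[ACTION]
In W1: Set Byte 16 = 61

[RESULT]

                                     
                                     
                                     
                                     
                                     
                                     
                                     
 ┏━━━━━━━━━━━━━━━━━━┓                
 ┃ HexEditor        ┃                
 ┠──────────────────┨                
 ┃00000000  17 52 30┃                
 ┃00000010  8b ac 7c┃                
 ┃00000┏━━━━━━━━━━━━━━━━━━━━━━━━━┓   
 ┃00000┃ HexEditor               ┃   
 ┃00000┠─────────────────────────┨   
 ┃00000┃00000000  14 ff ff ff ff ┃   
 ┃00000┃00000010  61 53 c9 83 8c ┃   
 ┃00000┃00000020  40 40 40 40 40 ┃   
 ┃00000┃00000030  34 ec cf e5 fe ┃   
 ┃     ┃00000040  34 1f 1f 1f 1f ┃   
 ┃     ┃00000050  70 0d d9 cd 53 ┃   
 ┗━━━━━┃00000060  d1 8f 05 31 c0 ┃   
       ┃00000070  f8 27 a3 a1 f4 ┃   


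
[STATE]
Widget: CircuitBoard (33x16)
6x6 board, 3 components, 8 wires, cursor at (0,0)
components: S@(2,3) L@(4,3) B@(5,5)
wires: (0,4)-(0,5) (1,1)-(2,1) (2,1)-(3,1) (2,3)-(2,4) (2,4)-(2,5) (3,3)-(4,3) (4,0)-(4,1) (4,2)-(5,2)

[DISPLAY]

   0 1 2 3 4 5                   
0  [.]              · ─ ·        
                                 
1       ·                        
        │                        
2       ·       S ─ · ─ ·        
        │                        
3       ·       ·                
                │                
4   · ─ ·   ·   L                
            │                    
5           ·           B        
Cursor: (0,0)                    
                                 
                                 
                                 


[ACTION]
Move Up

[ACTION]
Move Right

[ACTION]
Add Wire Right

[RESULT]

   0 1 2 3 4 5                   
0      [.]─ ·       · ─ ·        
                                 
1       ·                        
        │                        
2       ·       S ─ · ─ ·        
        │                        
3       ·       ·                
                │                
4   · ─ ·   ·   L                
            │                    
5           ·           B        
Cursor: (0,1)                    
                                 
                                 
                                 


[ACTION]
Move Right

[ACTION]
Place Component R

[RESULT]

   0 1 2 3 4 5                   
0       · ─[R]      · ─ ·        
                                 
1       ·                        
        │                        
2       ·       S ─ · ─ ·        
        │                        
3       ·       ·                
                │                
4   · ─ ·   ·   L                
            │                    
5           ·           B        
Cursor: (0,2)                    
                                 
                                 
                                 
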